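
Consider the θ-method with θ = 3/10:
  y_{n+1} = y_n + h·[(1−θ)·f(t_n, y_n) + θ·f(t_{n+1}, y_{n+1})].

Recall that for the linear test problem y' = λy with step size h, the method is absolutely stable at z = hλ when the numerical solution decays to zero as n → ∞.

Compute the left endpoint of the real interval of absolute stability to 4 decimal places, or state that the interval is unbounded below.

left endpoint -5.0000.

Set f=λy, z=hλ:
  y_{n+1} = y_n + z·[7/10·y_n + 3/10·y_{n+1}] ⇒ (1 − 3/10z)y_{n+1} = (1 + 7/10z)y_n
  ⇒ R(z) = (1 + 7/10z)/(1 − 3/10z).

Boundary: |R(x)|=1, x<0.
x=-0.52: |R|=0.5502
R=−1: 1+7/10x = −1+3/10x ⇒ -2/5x=2 ⇒ x=2/(-2/5)=-5.0000
Confirm numerically:
  x=-4.857: |R|=0.97672 <1
  x=-3.605: |R|=0.73192 <1
  x=-3.080: |R|=0.60083 <1
  x=-5.598: |R|=1.08927 >1
  x=-5.244: |R|=1.03793 >1
  x=-5.048: |R|=1.00764 >1
Stable set (-5.0000, 0).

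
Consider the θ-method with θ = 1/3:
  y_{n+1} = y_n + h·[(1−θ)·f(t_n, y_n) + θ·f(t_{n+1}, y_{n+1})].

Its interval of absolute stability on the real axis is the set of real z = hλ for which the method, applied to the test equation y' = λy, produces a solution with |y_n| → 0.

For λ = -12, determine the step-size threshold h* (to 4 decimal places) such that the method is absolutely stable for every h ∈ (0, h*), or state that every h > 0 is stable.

Test eqn y'=λy, z=hλ:
  y_{n+1} = y_n + z·[2/3·y_n + 1/3·y_{n+1}] ⇒ (1 − 1/3z)y_{n+1} = (1 + 2/3z)y_n
  Hence R(z) = (1 + 2/3z)/(1 − 1/3z).

Find x<0 with |R(x)|<1.
x=-1.24: |R|=0.1226
R=−1: 1+2/3x = −1+1/3x ⇒ -1/3x=2 ⇒ x=2/(-1/3)=-6.0000
Confirm numerically:
  x=-5.671: |R|=0.96206 <1
  x=-4.836: |R|=0.85145 <1
  x=-3.397: |R|=0.59309 <1
  x=-6.292: |R|=1.03142 >1
  x=-6.079: |R|=1.00870 >1
Stable set (-6.0000, 0).

(-6.0000,0); λ=-12 ⇒ h* = (6)/12 = 0.5000.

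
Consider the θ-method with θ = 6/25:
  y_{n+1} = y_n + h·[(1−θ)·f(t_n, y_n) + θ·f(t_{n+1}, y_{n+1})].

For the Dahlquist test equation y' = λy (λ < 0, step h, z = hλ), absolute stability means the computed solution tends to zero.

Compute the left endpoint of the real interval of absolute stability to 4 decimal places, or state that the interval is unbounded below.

On y'=λy, z=hλ:
  y_{n+1} = y_n + z·[19/25·y_n + 6/25·y_{n+1}] ⇒ (1 − 6/25z)y_{n+1} = (1 + 19/25z)y_n
  so R(z) = (1 + 19/25z)/(1 − 6/25z).

Boundary: |R(x)|=1, x<0.
x=-1.39: |R|=0.0423
R=−1: 1+19/25x = −1+6/25x ⇒ -13/25x=2 ⇒ x=2/(-13/25)=-3.8462
Confirm numerically:
  x=-3.705: |R|=0.96115 <1
  x=-3.519: |R|=0.90777 <1
  x=-2.540: |R|=0.57803 <1
  x=-4.347: |R|=1.12746 >1
  x=-4.174: |R|=1.08517 >1
  x=-3.922: |R|=1.02032 >1
So |R|<1 on (-3.8462, 0).

z* = -3.8462.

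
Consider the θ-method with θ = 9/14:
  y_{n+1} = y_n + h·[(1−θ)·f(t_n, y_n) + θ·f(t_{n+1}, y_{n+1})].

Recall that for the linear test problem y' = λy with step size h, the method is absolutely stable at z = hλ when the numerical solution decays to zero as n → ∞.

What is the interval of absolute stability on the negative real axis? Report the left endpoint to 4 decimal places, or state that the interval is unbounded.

With y'=λy (z=hλ):
  y_{n+1} = y_n + z·[5/14·y_n + 9/14·y_{n+1}] ⇒ (1 − 9/14z)y_{n+1} = (1 + 5/14z)y_n
  Hence R(z) = (1 + 5/14z)/(1 − 9/14z).

Solve |R(x)|<1 on ℝ⁻.
x=-0.56: |R|=0.5882
x=-2: |R|=0.1250
x=-10: |R|=0.3462
x=-100: |R|=0.5317
θ=9/14≥1/2 ⇒ |1+5/14x|<|1−9/14x| ∀x<0 ⇒ unbounded interval.

unbounded; (−∞, 0).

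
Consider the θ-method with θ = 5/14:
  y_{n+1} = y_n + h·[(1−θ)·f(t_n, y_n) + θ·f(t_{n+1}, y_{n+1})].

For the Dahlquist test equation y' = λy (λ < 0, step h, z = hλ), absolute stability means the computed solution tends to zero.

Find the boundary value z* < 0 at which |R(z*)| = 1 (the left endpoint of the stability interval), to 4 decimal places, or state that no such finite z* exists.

On y'=λy, z=hλ:
  y_{n+1} = y_n + z·[9/14·y_n + 5/14·y_{n+1}] ⇒ (1 − 5/14z)y_{n+1} = (1 + 9/14z)y_n
  Hence R(z) = (1 + 9/14z)/(1 − 5/14z).

Need |R(x)|<1, x<0.
x=-1.04: |R|=0.2417
R=−1: 1+9/14x = −1+5/14x ⇒ -2/7x=2 ⇒ x=2/(-2/7)=-7.0000
Confirm numerically:
  x=-6.623: |R|=0.96799 <1
  x=-6.372: |R|=0.94522 <1
  x=-5.759: |R|=0.88401 <1
  x=-5.382: |R|=0.84180 <1
  x=-7.547: |R|=1.04229 >1
  x=-7.312: |R|=1.02468 >1
Interval (-7.0000, 0).

z* = -7.0000.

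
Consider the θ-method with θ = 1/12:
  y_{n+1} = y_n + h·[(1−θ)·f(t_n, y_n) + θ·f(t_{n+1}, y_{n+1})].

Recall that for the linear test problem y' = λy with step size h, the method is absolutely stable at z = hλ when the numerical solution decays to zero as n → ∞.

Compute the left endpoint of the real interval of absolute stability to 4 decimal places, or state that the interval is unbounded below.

On y'=λy, z=hλ:
  y_{n+1} = y_n + z·[11/12·y_n + 1/12·y_{n+1}] ⇒ (1 − 1/12z)y_{n+1} = (1 + 11/12z)y_n
  R(z) = (1 + 11/12z)/(1 − 1/12z).

Solve |R(x)|<1 on ℝ⁻.
x=-0.62: |R|=0.4105
R=−1: 1+11/12x = −1+1/12x ⇒ -5/6x=2 ⇒ x=2/(-5/6)=-2.4000
Confirm numerically:
  x=-2.350: |R|=0.96516 <1
  x=-1.983: |R|=0.70178 <1
  x=-1.962: |R|=0.68629 <1
  x=-1.807: |R|=0.57051 <1
  x=-2.806: |R|=1.27421 >1
  x=-2.787: |R|=1.26172 >1
  x=-2.631: |R|=1.15788 >1
Interval (-2.4000, 0).

z* = -2.4000.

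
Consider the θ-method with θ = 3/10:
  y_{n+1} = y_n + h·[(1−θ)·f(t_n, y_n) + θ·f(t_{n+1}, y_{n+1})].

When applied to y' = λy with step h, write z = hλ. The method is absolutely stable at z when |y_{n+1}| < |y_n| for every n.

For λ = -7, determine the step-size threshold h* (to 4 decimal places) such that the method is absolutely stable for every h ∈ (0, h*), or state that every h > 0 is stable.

(-5.0000,0); λ=-7 ⇒ h* = (5)/7 = 0.7143.

With y'=λy (z=hλ):
  y_{n+1} = y_n + z·[7/10·y_n + 3/10·y_{n+1}] ⇒ (1 − 3/10z)y_{n+1} = (1 + 7/10z)y_n
  R(z) = (1 + 7/10z)/(1 − 3/10z).

Boundary: |R(x)|=1, x<0.
x=-0.86: |R|=0.3164
R=−1: 1+7/10x = −1+3/10x ⇒ -2/5x=2 ⇒ x=2/(-2/5)=-5.0000
Confirm numerically:
  x=-3.909: |R|=0.79914 <1
  x=-3.488: |R|=0.70446 <1
  x=-2.741: |R|=0.50414 <1
  x=-2.573: |R|=0.45211 <1
  x=-5.511: |R|=1.07704 >1
  x=-5.122: |R|=1.01924 >1
Stable set (-5.0000, 0).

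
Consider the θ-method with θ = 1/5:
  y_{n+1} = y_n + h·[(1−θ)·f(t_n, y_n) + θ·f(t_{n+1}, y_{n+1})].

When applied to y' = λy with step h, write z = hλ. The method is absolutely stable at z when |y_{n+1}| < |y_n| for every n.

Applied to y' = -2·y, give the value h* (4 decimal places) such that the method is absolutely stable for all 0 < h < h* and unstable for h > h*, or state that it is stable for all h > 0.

(-3.3333,0); λ=-2 ⇒ h* = (10/3)/2 = 1.6667.

Test eqn y'=λy, z=hλ:
  y_{n+1} = y_n + z·[4/5·y_n + 1/5·y_{n+1}] ⇒ (1 − 1/5z)y_{n+1} = (1 + 4/5z)y_n
  so R(z) = (1 + 4/5z)/(1 − 1/5z).

Find x<0 with |R(x)|<1.
x=-1.1: |R|=0.0984
R=−1: 1+4/5x = −1+1/5x ⇒ -3/5x=2 ⇒ x=2/(-3/5)=-3.3333
Confirm numerically:
  x=-3.295: |R|=0.98614 <1
  x=-3.081: |R|=0.90632 <1
  x=-3.001: |R|=0.87539 <1
  x=-1.695: |R|=0.26587 <1
  x=-3.916: |R|=1.19605 >1
  x=-3.495: |R|=1.05709 >1
Stable set (-3.3333, 0).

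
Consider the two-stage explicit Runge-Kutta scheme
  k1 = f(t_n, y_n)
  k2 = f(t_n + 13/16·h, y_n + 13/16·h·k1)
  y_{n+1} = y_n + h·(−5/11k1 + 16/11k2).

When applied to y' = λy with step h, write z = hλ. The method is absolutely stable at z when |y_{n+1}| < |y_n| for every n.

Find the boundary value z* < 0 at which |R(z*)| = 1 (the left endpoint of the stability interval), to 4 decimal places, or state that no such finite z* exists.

Set f=λy, z=hλ:
  k1=λy_n ⇒ h·k1=z·y_n;  k2=λ(1+13/16z)y_n ⇒ h·k2=z(1+13/16z)y_n
  y_{n+1}/y_n = 1 − 5/11z + 16/11z(1+13/16z) = 1 + z + 13/11z²
  ⇒ R(z) = 1 + z + 13/11z².

Boundary: |R(x)|=1, x<0.
x=-0.84: |R|=0.9939
R=1: x+13/11x²=0 ⇒ x=−11/13=-0.8462; min R=1−1/(4·13/11)=0.7885>−1
Confirm numerically:
  x=-0.701: |R|=0.87975 <1
  x=-0.569: |R|=0.81363 <1
  x=-0.431: |R|=0.78854 <1
  x=-0.390: |R|=0.78975 <1
  x=-1.195: |R|=1.49267 >1
  x=-1.082: |R|=1.30158 >1
  x=-0.901: |R|=1.05840 >1
Interval (-0.8462, 0).

left endpoint -0.8462.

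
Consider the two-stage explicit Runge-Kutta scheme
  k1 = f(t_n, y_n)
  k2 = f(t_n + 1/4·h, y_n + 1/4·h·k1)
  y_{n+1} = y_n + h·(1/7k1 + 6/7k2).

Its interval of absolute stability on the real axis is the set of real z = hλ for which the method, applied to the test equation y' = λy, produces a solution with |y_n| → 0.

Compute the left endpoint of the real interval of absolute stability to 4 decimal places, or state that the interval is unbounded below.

left endpoint -4.6667.

Set f=λy, z=hλ:
  k1=λy_n ⇒ h·k1=z·y_n;  k2=λ(1+1/4z)y_n ⇒ h·k2=z(1+1/4z)y_n
  y_{n+1}/y_n = 1 + 1/7z + 6/7z(1+1/4z) = 1 + z + 3/14z²
  Hence R(z) = 1 + z + 3/14z².

Solve |R(x)|<1 on ℝ⁻.
x=-1.45: |R|=0.0005
R=1: x+3/14x²=0 ⇒ x=−14/3=-4.6667; min R=1−1/(4·3/14)=-0.1667>−1
Confirm numerically:
  x=-3.716: |R|=0.24300 <1
  x=-3.652: |R|=0.20595 <1
  x=-3.615: |R|=0.18533 <1
  x=-2.665: |R|=0.14309 <1
  x=-5.177: |R|=1.56614 >1
  x=-4.996: |R|=1.35257 >1
Interval (-4.6667, 0).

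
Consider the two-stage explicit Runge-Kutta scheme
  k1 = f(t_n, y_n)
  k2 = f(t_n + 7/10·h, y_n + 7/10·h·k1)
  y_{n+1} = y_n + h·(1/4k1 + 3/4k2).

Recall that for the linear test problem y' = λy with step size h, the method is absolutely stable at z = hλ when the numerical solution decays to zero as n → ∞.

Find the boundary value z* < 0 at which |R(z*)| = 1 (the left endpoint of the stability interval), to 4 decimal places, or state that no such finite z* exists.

z* = -1.9048.

Set f=λy, z=hλ:
  k1=λy_n ⇒ h·k1=z·y_n;  k2=λ(1+7/10z)y_n ⇒ h·k2=z(1+7/10z)y_n
  y_{n+1}/y_n = 1 + 1/4z + 3/4z(1+7/10z) = 1 + z + 21/40z²
  R(z) = 1 + z + 21/40z².

Solve |R(x)|<1 on ℝ⁻.
x=-1.03: |R|=0.5270
R=1: x+21/40x²=0 ⇒ x=−40/21=-1.9048; min R=1−1/(4·21/40)=0.5238>−1
Confirm numerically:
  x=-1.262: |R|=0.57414 <1
  x=-0.898: |R|=0.52536 <1
  x=-0.858: |R|=0.52849 <1
  x=-2.249: |R|=1.40645 >1
  x=-2.175: |R|=1.30858 >1
  x=-2.120: |R|=1.23956 >1
So |R|<1 on (-1.9048, 0).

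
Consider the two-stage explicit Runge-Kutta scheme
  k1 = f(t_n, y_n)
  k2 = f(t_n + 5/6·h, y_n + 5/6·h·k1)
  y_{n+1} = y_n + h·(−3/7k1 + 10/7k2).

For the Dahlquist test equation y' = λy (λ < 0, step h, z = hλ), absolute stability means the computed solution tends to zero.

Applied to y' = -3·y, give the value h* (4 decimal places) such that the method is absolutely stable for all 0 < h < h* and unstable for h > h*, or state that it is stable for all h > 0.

Test eqn y'=λy, z=hλ:
  k1=λy_n ⇒ h·k1=z·y_n;  k2=λ(1+5/6z)y_n ⇒ h·k2=z(1+5/6z)y_n
  y_{n+1}/y_n = 1 − 3/7z + 10/7z(1+5/6z) = 1 + z + 25/21z²
  R(z) = 1 + z + 25/21z².

Boundary: |R(x)|=1, x<0.
x=-0.39: |R|=0.7911
R=1: x+25/21x²=0 ⇒ x=−21/25=-0.8400; min R=1−1/(4·25/21)=0.7900>−1
Confirm numerically:
  x=-0.649: |R|=0.85243 <1
  x=-0.565: |R|=0.81503 <1
  x=-0.504: |R|=0.79840 <1
  x=-1.349: |R|=1.81743 >1
  x=-1.275: |R|=1.66027 >1
  x=-0.954: |R|=1.12947 >1
So |R|<1 on (-0.8400, 0).

(-0.8400,0); λ=-3 ⇒ h* = (21/25)/3 = 0.2800.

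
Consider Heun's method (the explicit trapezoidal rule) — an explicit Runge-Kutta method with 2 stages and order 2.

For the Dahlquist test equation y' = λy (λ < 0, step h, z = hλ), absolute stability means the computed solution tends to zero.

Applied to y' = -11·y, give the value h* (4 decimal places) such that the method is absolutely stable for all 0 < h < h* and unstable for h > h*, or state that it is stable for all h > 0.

Set f=λy, z=hλ:
  order 2, 2-stage ⇒ R(z)=1+z+z^2/2
  (e.g. R(-1.61)=0.68605, |R|=0.68605)

Find x<0 with |R(x)|<1.
x=-1.61: |R|=0.6861
|R(-2.37)|=1.4385 |R(-2.07)|=1.0724 |R(-1.11)|=0.5060
Bisect:
  x_lo=-2.3681 |R|=1.4359  x_hi=-0.2016 |R|=0.8187
  mid=-1.28489 |R|=0.54058 →hi
  mid=-1.82651 |R|=0.84156 →hi
  mid=-2.09732 |R|=1.10206 →lo
  mid=-1.96192 |R|=0.96264 →hi
  mid=-2.02962 |R|=1.03006 →lo
  mid=-1.99577 |R|=0.99578 →hi
  mid=-2.01270 |R|=1.01278 →lo
  ...
  [-2.00000,-1.99987] ⇒ x*=-2.0000
Stable set (-2.0000, 0).

(-2.0000,0); λ=-11 ⇒ h* = 0.1818.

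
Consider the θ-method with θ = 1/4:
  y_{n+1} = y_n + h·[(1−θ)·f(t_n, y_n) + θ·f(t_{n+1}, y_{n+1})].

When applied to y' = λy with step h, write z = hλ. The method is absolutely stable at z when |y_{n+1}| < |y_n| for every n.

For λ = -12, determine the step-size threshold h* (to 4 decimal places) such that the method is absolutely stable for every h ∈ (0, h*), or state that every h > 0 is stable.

(-4.0000,0); λ=-12 ⇒ h* = (4)/12 = 0.3333.

Set f=λy, z=hλ:
  y_{n+1} = y_n + z·[3/4·y_n + 1/4·y_{n+1}] ⇒ (1 − 1/4z)y_{n+1} = (1 + 3/4z)y_n
  ⇒ R(z) = (1 + 3/4z)/(1 − 1/4z).

Solve |R(x)|<1 on ℝ⁻.
x=-1.58: |R|=0.1326
R=−1: 1+3/4x = −1+1/4x ⇒ -1/2x=2 ⇒ x=2/(-1/2)=-4.0000
Confirm numerically:
  x=-3.160: |R|=0.76536 <1
  x=-2.796: |R|=0.64567 <1
  x=-2.380: |R|=0.49216 <1
  x=-1.798: |R|=0.24043 <1
  x=-4.565: |R|=1.13193 >1
  x=-4.208: |R|=1.05068 >1
  x=-4.120: |R|=1.02956 >1
Stable set (-4.0000, 0).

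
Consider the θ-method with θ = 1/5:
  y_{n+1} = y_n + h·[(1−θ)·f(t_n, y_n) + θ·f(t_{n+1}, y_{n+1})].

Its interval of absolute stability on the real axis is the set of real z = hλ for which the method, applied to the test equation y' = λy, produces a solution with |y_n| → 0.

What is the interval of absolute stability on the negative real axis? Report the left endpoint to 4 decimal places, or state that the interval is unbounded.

Test eqn y'=λy, z=hλ:
  y_{n+1} = y_n + z·[4/5·y_n + 1/5·y_{n+1}] ⇒ (1 − 1/5z)y_{n+1} = (1 + 4/5z)y_n
  ⇒ R(z) = (1 + 4/5z)/(1 − 1/5z).

Boundary: |R(x)|=1, x<0.
x=-0.78: |R|=0.3253
R=−1: 1+4/5x = −1+1/5x ⇒ -3/5x=2 ⇒ x=2/(-3/5)=-3.3333
Confirm numerically:
  x=-2.595: |R|=0.70836 <1
  x=-1.475: |R|=0.13900 <1
  x=-1.397: |R|=0.09192 <1
  x=-3.629: |R|=1.10279 >1
  x=-3.588: |R|=1.08896 >1
  x=-3.582: |R|=1.08693 >1
Stable set (-3.3333, 0).

(-3.3333, 0).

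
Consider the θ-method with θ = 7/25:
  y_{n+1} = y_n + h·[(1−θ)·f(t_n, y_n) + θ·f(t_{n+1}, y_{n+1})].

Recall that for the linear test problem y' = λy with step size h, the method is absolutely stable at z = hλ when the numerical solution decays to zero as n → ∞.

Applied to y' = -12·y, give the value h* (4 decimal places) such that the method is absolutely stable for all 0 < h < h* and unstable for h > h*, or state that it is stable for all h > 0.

Test eqn y'=λy, z=hλ:
  y_{n+1} = y_n + z·[18/25·y_n + 7/25·y_{n+1}] ⇒ (1 − 7/25z)y_{n+1} = (1 + 18/25z)y_n
  ⇒ R(z) = (1 + 18/25z)/(1 − 7/25z).

Find x<0 with |R(x)|<1.
x=-1.21: |R|=0.0962
R=−1: 1+18/25x = −1+7/25x ⇒ -11/25x=2 ⇒ x=2/(-11/25)=-4.5455
Confirm numerically:
  x=-2.984: |R|=0.62570 <1
  x=-2.015: |R|=0.28820 <1
  x=-1.826: |R|=0.20825 <1
  x=-5.071: |R|=1.09556 >1
  x=-4.673: |R|=1.02431 >1
Stable set (-4.5455, 0).

(-4.5455,0); λ=-12 ⇒ h* = (50/11)/12 = 0.3788.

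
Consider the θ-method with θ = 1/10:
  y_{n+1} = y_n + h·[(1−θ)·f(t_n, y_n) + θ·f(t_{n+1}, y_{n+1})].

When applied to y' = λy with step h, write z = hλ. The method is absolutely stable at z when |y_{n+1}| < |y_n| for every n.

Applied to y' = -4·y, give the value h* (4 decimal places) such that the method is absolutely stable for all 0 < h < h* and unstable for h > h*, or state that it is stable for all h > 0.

Set f=λy, z=hλ:
  y_{n+1} = y_n + z·[9/10·y_n + 1/10·y_{n+1}] ⇒ (1 − 1/10z)y_{n+1} = (1 + 9/10z)y_n
  ⇒ R(z) = (1 + 9/10z)/(1 − 1/10z).

Need |R(x)|<1, x<0.
x=-1.01: |R|=0.0827
R=−1: 1+9/10x = −1+1/10x ⇒ -4/5x=2 ⇒ x=2/(-4/5)=-2.5000
Confirm numerically:
  x=-2.073: |R|=0.71705 <1
  x=-1.643: |R|=0.41115 <1
  x=-1.301: |R|=0.15123 <1
  x=-1.080: |R|=0.02527 <1
  x=-2.554: |R|=1.03441 >1
  x=-2.532: |R|=1.02043 >1
  x=-2.523: |R|=1.01469 >1
So |R|<1 on (-2.5000, 0).

(-2.5000,0); λ=-4 ⇒ h* = (5/2)/4 = 0.6250.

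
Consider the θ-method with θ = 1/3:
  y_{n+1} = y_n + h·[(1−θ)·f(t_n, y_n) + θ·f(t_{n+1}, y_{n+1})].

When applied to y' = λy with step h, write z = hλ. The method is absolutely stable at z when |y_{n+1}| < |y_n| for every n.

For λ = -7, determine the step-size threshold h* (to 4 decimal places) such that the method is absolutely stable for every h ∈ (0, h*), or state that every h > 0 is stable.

(-6.0000,0); λ=-7 ⇒ h* = (6)/7 = 0.8571.

Set f=λy, z=hλ:
  y_{n+1} = y_n + z·[2/3·y_n + 1/3·y_{n+1}] ⇒ (1 − 1/3z)y_{n+1} = (1 + 2/3z)y_n
  ⇒ R(z) = (1 + 2/3z)/(1 − 1/3z).

Solve |R(x)|<1 on ℝ⁻.
x=-0.92: |R|=0.2959
R=−1: 1+2/3x = −1+1/3x ⇒ -1/3x=2 ⇒ x=2/(-1/3)=-6.0000
Confirm numerically:
  x=-3.994: |R|=0.71318 <1
  x=-3.646: |R|=0.64580 <1
  x=-3.391: |R|=0.59177 <1
  x=-6.447: |R|=1.04732 >1
  x=-6.183: |R|=1.01993 >1
  x=-6.107: |R|=1.01175 >1
So |R|<1 on (-6.0000, 0).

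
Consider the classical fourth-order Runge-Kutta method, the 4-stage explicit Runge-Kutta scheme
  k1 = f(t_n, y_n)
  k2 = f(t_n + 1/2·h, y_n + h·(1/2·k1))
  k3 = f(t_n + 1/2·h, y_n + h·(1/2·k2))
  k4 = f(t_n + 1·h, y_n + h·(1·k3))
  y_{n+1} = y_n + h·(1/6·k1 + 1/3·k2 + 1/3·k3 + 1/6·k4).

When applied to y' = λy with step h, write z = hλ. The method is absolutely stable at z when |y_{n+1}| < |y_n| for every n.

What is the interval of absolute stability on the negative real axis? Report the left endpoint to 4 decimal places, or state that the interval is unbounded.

Set f=λy, z=hλ:
  order 4, 4-stage ⇒ R(z)=1+z+z^2/2+z^3/6+z^4/24
  (e.g. R(-0.39)=0.67713, |R|=0.67713)

Boundary: |R(x)|=1, x<0.
x=-0.39: |R|=0.6771
|R(-2.68)|=0.8525 |R(-2.47)|=0.6198 |R(-1.8)|=0.2854
Bisect:
  x_lo=-3.6523 |R|=3.3117  x_hi=-0.2518 |R|=0.7774
  mid=-1.95207 |R|=0.31849 →hi
  mid=-2.80221 |R|=1.02580 →lo
  mid=-2.37714 |R|=0.53995 →hi
  mid=-2.58967 |R|=0.74296 →hi
  mid=-2.69594 |R|=0.87343 →hi
  mid=-2.74907 |R|=0.94675 →hi
  mid=-2.77564 |R|=0.98554 →hi
  mid=-2.78892 |R|=1.00549 →lo
  mid=-2.78228 |R|=0.99547 →hi
  ...
  [-2.78539,-2.78519] ⇒ x*=-2.7853
So |R|<1 on (-2.7853, 0).

(-2.7853, 0).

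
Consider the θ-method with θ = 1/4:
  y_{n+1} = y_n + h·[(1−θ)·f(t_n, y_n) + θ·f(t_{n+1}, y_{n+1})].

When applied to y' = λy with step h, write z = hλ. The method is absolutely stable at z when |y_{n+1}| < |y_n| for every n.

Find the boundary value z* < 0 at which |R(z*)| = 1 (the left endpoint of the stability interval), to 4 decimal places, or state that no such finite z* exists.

On y'=λy, z=hλ:
  y_{n+1} = y_n + z·[3/4·y_n + 1/4·y_{n+1}] ⇒ (1 − 1/4z)y_{n+1} = (1 + 3/4z)y_n
  ⇒ R(z) = (1 + 3/4z)/(1 − 1/4z).

Find x<0 with |R(x)|<1.
x=-0.4: |R|=0.6364
R=−1: 1+3/4x = −1+1/4x ⇒ -1/2x=2 ⇒ x=2/(-1/2)=-4.0000
Confirm numerically:
  x=-3.470: |R|=0.85810 <1
  x=-2.362: |R|=0.48507 <1
  x=-2.001: |R|=0.33378 <1
  x=-1.660: |R|=0.17314 <1
  x=-4.576: |R|=1.13433 >1
  x=-4.320: |R|=1.07692 >1
  x=-4.096: |R|=1.02372 >1
So |R|<1 on (-4.0000, 0).

z* = -4.0000.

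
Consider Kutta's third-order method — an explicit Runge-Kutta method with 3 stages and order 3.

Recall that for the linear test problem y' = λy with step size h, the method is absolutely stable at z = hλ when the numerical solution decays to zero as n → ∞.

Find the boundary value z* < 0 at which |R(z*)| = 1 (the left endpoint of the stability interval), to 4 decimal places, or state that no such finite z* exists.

left endpoint -2.5127.

Test eqn y'=λy, z=hλ:
  order 3, 3-stage ⇒ R(z)=1+z+z^2/2+z^3/6
  (e.g. R(-0.5)=0.60417, |R|=0.60417)

Find x<0 with |R(x)|<1.
x=-0.5: |R|=0.6042
|R(-2.67)|=1.2779 |R(-1.82)|=0.1686
Bisect:
  x_lo=-3.3581 |R|=3.0311  x_hi=-0.3783 |R|=0.6842
  mid=-1.86818 |R|=0.20982 →hi
  mid=-2.61313 |R|=1.17285 →lo
  mid=-2.24066 |R|=0.60527 →hi
  mid=-2.42689 |R|=0.86431 →hi
  mid=-2.52001 |R|=1.01199 →lo
  mid=-2.47345 |R|=0.93656 →hi
  mid=-2.49673 |R|=0.97387 →hi
  mid=-2.50837 |R|=0.99283 →hi
  mid=-2.51419 |R|=1.00238 →lo
  mid=-2.51128 |R|=0.99760 →hi
  ...
  [-2.51292,-2.51274] ⇒ x*=-2.5127
Interval (-2.5127, 0).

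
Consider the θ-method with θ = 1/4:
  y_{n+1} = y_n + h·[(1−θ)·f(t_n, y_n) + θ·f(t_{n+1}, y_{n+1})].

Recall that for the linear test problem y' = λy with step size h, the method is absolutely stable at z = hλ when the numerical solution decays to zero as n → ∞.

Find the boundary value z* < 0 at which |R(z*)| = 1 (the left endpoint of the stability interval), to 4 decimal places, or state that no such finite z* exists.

Set f=λy, z=hλ:
  y_{n+1} = y_n + z·[3/4·y_n + 1/4·y_{n+1}] ⇒ (1 − 1/4z)y_{n+1} = (1 + 3/4z)y_n
  so R(z) = (1 + 3/4z)/(1 − 1/4z).

Find x<0 with |R(x)|<1.
x=-1.19: |R|=0.0829
R=−1: 1+3/4x = −1+1/4x ⇒ -1/2x=2 ⇒ x=2/(-1/2)=-4.0000
Confirm numerically:
  x=-3.080: |R|=0.74011 <1
  x=-2.895: |R|=0.67948 <1
  x=-2.535: |R|=0.55164 <1
  x=-4.274: |R|=1.06623 >1
  x=-4.062: |R|=1.01538 >1
So |R|<1 on (-4.0000, 0).

left endpoint -4.0000.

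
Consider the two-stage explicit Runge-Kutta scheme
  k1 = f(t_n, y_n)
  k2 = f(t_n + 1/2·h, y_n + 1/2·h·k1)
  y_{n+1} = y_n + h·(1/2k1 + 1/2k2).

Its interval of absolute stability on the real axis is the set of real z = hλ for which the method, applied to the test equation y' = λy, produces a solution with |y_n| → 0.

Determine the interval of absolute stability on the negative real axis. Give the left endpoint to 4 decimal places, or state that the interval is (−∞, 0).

On y'=λy, z=hλ:
  k1=λy_n ⇒ h·k1=z·y_n;  k2=λ(1+1/2z)y_n ⇒ h·k2=z(1+1/2z)y_n
  y_{n+1}/y_n = 1 + 1/2z + 1/2z(1+1/2z) = 1 + z + 1/4z²
  ⇒ R(z) = 1 + z + 1/4z².

Solve |R(x)|<1 on ℝ⁻.
x=-0.52: |R|=0.5476
R=1: x+1/4x²=0 ⇒ x=−4=-4.0000; min R=1−1/(4·1/4)=0.0000>−1
Confirm numerically:
  x=-3.642: |R|=0.67404 <1
  x=-2.780: |R|=0.15210 <1
  x=-2.558: |R|=0.07784 <1
  x=-1.869: |R|=0.00429 <1
  x=-4.392: |R|=1.43042 >1
  x=-4.363: |R|=1.39594 >1
  x=-4.047: |R|=1.04755 >1
So |R|<1 on (-4.0000, 0).

(-4.0000, 0).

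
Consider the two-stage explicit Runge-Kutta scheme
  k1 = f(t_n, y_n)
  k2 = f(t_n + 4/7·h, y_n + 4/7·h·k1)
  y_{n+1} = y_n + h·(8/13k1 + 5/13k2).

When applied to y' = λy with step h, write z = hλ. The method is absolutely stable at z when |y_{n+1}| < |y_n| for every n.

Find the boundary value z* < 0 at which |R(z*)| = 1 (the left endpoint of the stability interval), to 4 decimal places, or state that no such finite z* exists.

z* = -4.5500.

Test eqn y'=λy, z=hλ:
  k1=λy_n ⇒ h·k1=z·y_n;  k2=λ(1+4/7z)y_n ⇒ h·k2=z(1+4/7z)y_n
  y_{n+1}/y_n = 1 + 8/13z + 5/13z(1+4/7z) = 1 + z + 20/91z²
  ⇒ R(z) = 1 + z + 20/91z².

Solve |R(x)|<1 on ℝ⁻.
x=-1.77: |R|=0.0815
R=1: x+20/91x²=0 ⇒ x=−91/20=-4.5500; min R=1−1/(4·20/91)=-0.1375>−1
Confirm numerically:
  x=-3.761: |R|=0.34782 <1
  x=-3.554: |R|=0.22203 <1
  x=-3.151: |R|=0.03115 <1
  x=-4.761: |R|=1.22078 >1
  x=-4.624: |R|=1.07520 >1
  x=-4.602: |R|=1.05259 >1
Stable set (-4.5500, 0).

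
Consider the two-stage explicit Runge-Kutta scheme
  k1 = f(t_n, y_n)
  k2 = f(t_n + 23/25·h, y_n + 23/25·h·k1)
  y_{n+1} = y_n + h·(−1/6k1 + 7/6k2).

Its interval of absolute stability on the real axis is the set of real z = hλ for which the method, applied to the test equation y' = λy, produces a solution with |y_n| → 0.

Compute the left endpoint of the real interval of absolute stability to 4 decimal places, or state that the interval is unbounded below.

With y'=λy (z=hλ):
  k1=λy_n ⇒ h·k1=z·y_n;  k2=λ(1+23/25z)y_n ⇒ h·k2=z(1+23/25z)y_n
  y_{n+1}/y_n = 1 − 1/6z + 7/6z(1+23/25z) = 1 + z + 161/150z²
  so R(z) = 1 + z + 161/150z².

Find x<0 with |R(x)|<1.
x=-1.4: |R|=1.7037
R=1: x+161/150x²=0 ⇒ x=−150/161=-0.9317; min R=1−1/(4·161/150)=0.7671>−1
Confirm numerically:
  x=-0.791: |R|=0.88056 <1
  x=-0.533: |R|=0.77192 <1
  x=-0.399: |R|=0.77188 <1
  x=-1.465: |R|=1.83861 >1
  x=-1.247: |R|=1.42204 >1
  x=-1.100: |R|=1.19873 >1
Interval (-0.9317, 0).

left endpoint -0.9317.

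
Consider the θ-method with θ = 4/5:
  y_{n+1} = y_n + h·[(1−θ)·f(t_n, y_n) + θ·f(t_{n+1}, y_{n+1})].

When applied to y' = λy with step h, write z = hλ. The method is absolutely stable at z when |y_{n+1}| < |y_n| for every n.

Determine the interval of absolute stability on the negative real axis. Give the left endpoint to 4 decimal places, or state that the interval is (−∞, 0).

(−∞, 0) — no finite endpoint.

On y'=λy, z=hλ:
  y_{n+1} = y_n + z·[1/5·y_n + 4/5·y_{n+1}] ⇒ (1 − 4/5z)y_{n+1} = (1 + 1/5z)y_n
  ⇒ R(z) = (1 + 1/5z)/(1 − 4/5z).

Boundary: |R(x)|=1, x<0.
x=-1.26: |R|=0.3725
x=-2: |R|=0.2308
x=-10: |R|=0.1111
x=-100: |R|=0.2346
θ=4/5≥1/2 ⇒ |1+1/5x|<|1−4/5x| ∀x<0 ⇒ stable on all of ℝ⁻.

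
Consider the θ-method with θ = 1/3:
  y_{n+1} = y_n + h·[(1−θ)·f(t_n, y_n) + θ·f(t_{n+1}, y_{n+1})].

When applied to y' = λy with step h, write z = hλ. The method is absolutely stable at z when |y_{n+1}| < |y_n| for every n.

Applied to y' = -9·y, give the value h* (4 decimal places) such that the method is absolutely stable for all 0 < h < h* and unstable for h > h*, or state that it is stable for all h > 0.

(-6.0000,0); λ=-9 ⇒ h* = (6)/9 = 0.6667.

Set f=λy, z=hλ:
  y_{n+1} = y_n + z·[2/3·y_n + 1/3·y_{n+1}] ⇒ (1 − 1/3z)y_{n+1} = (1 + 2/3z)y_n
  Hence R(z) = (1 + 2/3z)/(1 − 1/3z).

Need |R(x)|<1, x<0.
x=-0.74: |R|=0.4064
R=−1: 1+2/3x = −1+1/3x ⇒ -1/3x=2 ⇒ x=2/(-1/3)=-6.0000
Confirm numerically:
  x=-4.519: |R|=0.80303 <1
  x=-3.958: |R|=0.70652 <1
  x=-3.816: |R|=0.67958 <1
  x=-2.784: |R|=0.44398 <1
  x=-6.269: |R|=1.02902 >1
  x=-6.242: |R|=1.02618 >1
  x=-6.238: |R|=1.02576 >1
Stable set (-6.0000, 0).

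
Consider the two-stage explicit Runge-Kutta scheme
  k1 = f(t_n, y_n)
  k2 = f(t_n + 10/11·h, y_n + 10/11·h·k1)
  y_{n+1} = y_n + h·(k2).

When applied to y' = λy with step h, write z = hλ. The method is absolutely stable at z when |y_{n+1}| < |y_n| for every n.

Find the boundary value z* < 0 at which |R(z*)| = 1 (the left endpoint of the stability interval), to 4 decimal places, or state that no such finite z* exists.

Test eqn y'=λy, z=hλ:
  k1=λy_n ⇒ h·k1=z·y_n;  k2=λ(1+10/11z)y_n ⇒ h·k2=z(1+10/11z)y_n
  y_{n+1}/y_n = 1 + z(1+10/11z) = 1 + z + 10/11z²
  R(z) = 1 + z + 10/11z².

Find x<0 with |R(x)|<1.
x=-0.8: |R|=0.7818
R=1: x+10/11x²=0 ⇒ x=−11/10=-1.1000; min R=1−1/(4·10/11)=0.7250>−1
Confirm numerically:
  x=-0.714: |R|=0.74945 <1
  x=-0.650: |R|=0.73409 <1
  x=-0.559: |R|=0.72507 <1
  x=-0.481: |R|=0.72933 <1
  x=-1.241: |R|=1.15907 >1
  x=-1.193: |R|=1.10086 >1
Interval (-1.1000, 0).

z* = -1.1000.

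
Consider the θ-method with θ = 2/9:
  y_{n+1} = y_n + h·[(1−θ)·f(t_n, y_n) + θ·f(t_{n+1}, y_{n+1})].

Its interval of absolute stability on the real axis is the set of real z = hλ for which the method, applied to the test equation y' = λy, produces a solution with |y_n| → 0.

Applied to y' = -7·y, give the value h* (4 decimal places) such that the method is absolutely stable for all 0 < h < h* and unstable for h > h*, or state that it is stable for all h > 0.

With y'=λy (z=hλ):
  y_{n+1} = y_n + z·[7/9·y_n + 2/9·y_{n+1}] ⇒ (1 − 2/9z)y_{n+1} = (1 + 7/9z)y_n
  Hence R(z) = (1 + 7/9z)/(1 − 2/9z).

Solve |R(x)|<1 on ℝ⁻.
x=-0.76: |R|=0.3498
R=−1: 1+7/9x = −1+2/9x ⇒ -5/9x=2 ⇒ x=2/(-5/9)=-3.6000
Confirm numerically:
  x=-3.334: |R|=0.91511 <1
  x=-3.199: |R|=0.86979 <1
  x=-1.762: |R|=0.26621 <1
  x=-1.524: |R|=0.13845 <1
  x=-3.978: |R|=1.11146 >1
  x=-3.651: |R|=1.01564 >1
So |R|<1 on (-3.6000, 0).

(-3.6000,0); λ=-7 ⇒ h* = (18/5)/7 = 0.5143.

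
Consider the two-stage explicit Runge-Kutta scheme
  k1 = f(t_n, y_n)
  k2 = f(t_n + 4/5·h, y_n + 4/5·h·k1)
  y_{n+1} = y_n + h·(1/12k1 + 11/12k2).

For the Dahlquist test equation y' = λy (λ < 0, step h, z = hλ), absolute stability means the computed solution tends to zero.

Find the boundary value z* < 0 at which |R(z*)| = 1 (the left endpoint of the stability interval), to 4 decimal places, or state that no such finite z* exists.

Set f=λy, z=hλ:
  k1=λy_n ⇒ h·k1=z·y_n;  k2=λ(1+4/5z)y_n ⇒ h·k2=z(1+4/5z)y_n
  y_{n+1}/y_n = 1 + 1/12z + 11/12z(1+4/5z) = 1 + z + 11/15z²
  Hence R(z) = 1 + z + 11/15z².

Need |R(x)|<1, x<0.
x=-1.54: |R|=1.1992
R=1: x+11/15x²=0 ⇒ x=−15/11=-1.3636; min R=1−1/(4·11/15)=0.6591>−1
Confirm numerically:
  x=-1.216: |R|=0.86835 <1
  x=-1.027: |R|=0.74647 <1
  x=-0.730: |R|=0.66079 <1
  x=-1.629: |R|=1.31700 >1
  x=-1.480: |R|=1.12629 >1
Stable set (-1.3636, 0).

left endpoint -1.3636.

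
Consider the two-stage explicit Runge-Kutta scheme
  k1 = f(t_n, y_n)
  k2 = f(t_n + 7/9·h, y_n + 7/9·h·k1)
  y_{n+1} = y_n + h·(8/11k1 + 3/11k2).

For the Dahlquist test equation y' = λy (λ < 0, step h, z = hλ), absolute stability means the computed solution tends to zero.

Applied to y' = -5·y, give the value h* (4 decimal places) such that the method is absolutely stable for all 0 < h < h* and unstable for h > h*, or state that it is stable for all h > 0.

Test eqn y'=λy, z=hλ:
  k1=λy_n ⇒ h·k1=z·y_n;  k2=λ(1+7/9z)y_n ⇒ h·k2=z(1+7/9z)y_n
  y_{n+1}/y_n = 1 + 8/11z + 3/11z(1+7/9z) = 1 + z + 7/33z²
  Hence R(z) = 1 + z + 7/33z².

Find x<0 with |R(x)|<1.
x=-1.09: |R|=0.1620
R=1: x+7/33x²=0 ⇒ x=−33/7=-4.7143; min R=1−1/(4·7/33)=-0.1786>−1
Confirm numerically:
  x=-4.188: |R|=0.53247 <1
  x=-2.701: |R|=0.15349 <1
  x=-2.270: |R|=0.17696 <1
  x=-2.213: |R|=0.17416 <1
  x=-5.051: |R|=1.36076 >1
  x=-4.830: |R|=1.11855 >1
Interval (-4.7143, 0).

(-4.7143,0); λ=-5 ⇒ h* = (33/7)/5 = 0.9429.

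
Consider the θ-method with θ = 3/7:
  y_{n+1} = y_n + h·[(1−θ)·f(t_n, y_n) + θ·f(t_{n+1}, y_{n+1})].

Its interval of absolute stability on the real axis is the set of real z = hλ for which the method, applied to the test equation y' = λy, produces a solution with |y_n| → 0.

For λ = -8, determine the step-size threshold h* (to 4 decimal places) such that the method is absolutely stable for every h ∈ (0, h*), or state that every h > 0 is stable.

(-14.0000,0); λ=-8 ⇒ h* = (14)/8 = 1.7500.

With y'=λy (z=hλ):
  y_{n+1} = y_n + z·[4/7·y_n + 3/7·y_{n+1}] ⇒ (1 − 3/7z)y_{n+1} = (1 + 4/7z)y_n
  Hence R(z) = (1 + 4/7z)/(1 − 3/7z).

Find x<0 with |R(x)|<1.
x=-0.31: |R|=0.7264
R=−1: 1+4/7x = −1+3/7x ⇒ -1/7x=2 ⇒ x=2/(-1/7)=-14.0000
Confirm numerically:
  x=-12.211: |R|=0.95900 <1
  x=-11.900: |R|=0.95082 <1
  x=-10.017: |R|=0.89250 <1
  x=-9.848: |R|=0.88638 <1
  x=-14.524: |R|=1.01036 >1
  x=-14.215: |R|=1.00433 >1
Stable set (-14.0000, 0).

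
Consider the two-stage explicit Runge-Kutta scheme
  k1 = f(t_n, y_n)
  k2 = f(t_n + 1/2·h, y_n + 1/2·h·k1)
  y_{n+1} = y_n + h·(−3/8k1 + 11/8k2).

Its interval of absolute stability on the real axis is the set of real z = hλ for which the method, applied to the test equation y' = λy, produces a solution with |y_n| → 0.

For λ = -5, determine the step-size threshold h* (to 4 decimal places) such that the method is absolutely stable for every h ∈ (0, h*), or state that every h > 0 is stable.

(-1.4545,0); λ=-5 ⇒ h* = (16/11)/5 = 0.2909.

Set f=λy, z=hλ:
  k1=λy_n ⇒ h·k1=z·y_n;  k2=λ(1+1/2z)y_n ⇒ h·k2=z(1+1/2z)y_n
  y_{n+1}/y_n = 1 − 3/8z + 11/8z(1+1/2z) = 1 + z + 11/16z²
  R(z) = 1 + z + 11/16z².

Need |R(x)|<1, x<0.
x=-0.99: |R|=0.6838
R=1: x+11/16x²=0 ⇒ x=−16/11=-1.4545; min R=1−1/(4·11/16)=0.6364>−1
Confirm numerically:
  x=-1.123: |R|=0.74403 <1
  x=-0.873: |R|=0.65096 <1
  x=-0.706: |R|=0.63667 <1
  x=-1.861: |R|=1.52003 >1
  x=-1.820: |R|=1.45728 >1
Interval (-1.4545, 0).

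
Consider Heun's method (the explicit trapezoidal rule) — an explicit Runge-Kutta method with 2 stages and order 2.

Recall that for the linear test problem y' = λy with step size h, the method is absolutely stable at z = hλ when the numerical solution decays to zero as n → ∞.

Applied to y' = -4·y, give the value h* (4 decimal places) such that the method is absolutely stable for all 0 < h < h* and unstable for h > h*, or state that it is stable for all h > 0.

Set f=λy, z=hλ:
  order 2, 2-stage ⇒ R(z)=1+z+z^2/2
  (e.g. R(-0.48)=0.63520, |R|=0.63520)

Boundary: |R(x)|=1, x<0.
x=-0.48: |R|=0.6352
|R(-1.51)|=0.6300 |R(-1.25)|=0.5312 |R(-0.54)|=0.6058
Bisect:
  x_lo=-2.8545 |R|=2.2196  x_hi=-0.1191 |R|=0.8880
  mid=-1.48681 |R|=0.61849 →hi
  mid=-2.17066 |R|=1.18522 →lo
  mid=-1.82873 |R|=0.84340 →hi
  mid=-1.99970 |R|=0.99970 →hi
  mid=-2.08518 |R|=1.08880 →lo
  mid=-2.04244 |R|=1.04334 →lo
  mid=-2.02107 |R|=1.02129 →lo
  mid=-2.01038 |R|=1.01043 →lo
  mid=-2.00504 |R|=1.00505 →lo
  mid=-2.00237 |R|=1.00237 →lo
  ...
  [-2.00003,-1.99986] ⇒ x*=-2.0000
Interval (-2.0000, 0).

(-2.0000,0); λ=-4 ⇒ h* = 0.5000.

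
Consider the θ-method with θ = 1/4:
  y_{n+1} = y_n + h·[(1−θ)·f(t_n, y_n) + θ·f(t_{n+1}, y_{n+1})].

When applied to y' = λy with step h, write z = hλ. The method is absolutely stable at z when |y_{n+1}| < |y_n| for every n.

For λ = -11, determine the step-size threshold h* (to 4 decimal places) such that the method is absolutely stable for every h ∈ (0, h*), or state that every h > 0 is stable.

(-4.0000,0); λ=-11 ⇒ h* = (4)/11 = 0.3636.

Test eqn y'=λy, z=hλ:
  y_{n+1} = y_n + z·[3/4·y_n + 1/4·y_{n+1}] ⇒ (1 − 1/4z)y_{n+1} = (1 + 3/4z)y_n
  Hence R(z) = (1 + 3/4z)/(1 − 1/4z).

Solve |R(x)|<1 on ℝ⁻.
x=-0.44: |R|=0.6036
R=−1: 1+3/4x = −1+1/4x ⇒ -1/2x=2 ⇒ x=2/(-1/2)=-4.0000
Confirm numerically:
  x=-3.900: |R|=0.97468 <1
  x=-3.515: |R|=0.87092 <1
  x=-1.937: |R|=0.30504 <1
  x=-4.503: |R|=1.11831 >1
  x=-4.455: |R|=1.10763 >1
  x=-4.258: |R|=1.06248 >1
Interval (-4.0000, 0).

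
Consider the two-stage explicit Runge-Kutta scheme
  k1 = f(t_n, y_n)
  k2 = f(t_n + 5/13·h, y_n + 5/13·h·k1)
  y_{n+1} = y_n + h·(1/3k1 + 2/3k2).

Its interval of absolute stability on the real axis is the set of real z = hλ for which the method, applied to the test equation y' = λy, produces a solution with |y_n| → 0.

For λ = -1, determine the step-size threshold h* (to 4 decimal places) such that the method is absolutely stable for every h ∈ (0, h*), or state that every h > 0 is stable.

Test eqn y'=λy, z=hλ:
  k1=λy_n ⇒ h·k1=z·y_n;  k2=λ(1+5/13z)y_n ⇒ h·k2=z(1+5/13z)y_n
  y_{n+1}/y_n = 1 + 1/3z + 2/3z(1+5/13z) = 1 + z + 10/39z²
  so R(z) = 1 + z + 10/39z².

Solve |R(x)|<1 on ℝ⁻.
x=-1.7: |R|=0.0410
R=1: x+10/39x²=0 ⇒ x=−39/10=-3.9000; min R=1−1/(4·10/39)=0.0250>−1
Confirm numerically:
  x=-2.983: |R|=0.29861 <1
  x=-2.673: |R|=0.15903 <1
  x=-1.737: |R|=0.03663 <1
  x=-1.724: |R|=0.03810 <1
  x=-4.428: |R|=1.59948 >1
  x=-4.261: |R|=1.39442 >1
  x=-4.011: |R|=1.11416 >1
So |R|<1 on (-3.9000, 0).

(-3.9000,0); λ=-1 ⇒ h* = (39/10)/1 = 3.9000.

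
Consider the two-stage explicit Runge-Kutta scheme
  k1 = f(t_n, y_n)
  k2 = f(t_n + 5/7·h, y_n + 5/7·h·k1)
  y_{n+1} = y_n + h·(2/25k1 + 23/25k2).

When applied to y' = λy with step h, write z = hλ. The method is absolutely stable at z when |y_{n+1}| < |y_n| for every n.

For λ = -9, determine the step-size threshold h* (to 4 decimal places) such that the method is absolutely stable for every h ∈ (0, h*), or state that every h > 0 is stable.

Set f=λy, z=hλ:
  k1=λy_n ⇒ h·k1=z·y_n;  k2=λ(1+5/7z)y_n ⇒ h·k2=z(1+5/7z)y_n
  y_{n+1}/y_n = 1 + 2/25z + 23/25z(1+5/7z) = 1 + z + 23/35z²
  ⇒ R(z) = 1 + z + 23/35z².

Boundary: |R(x)|=1, x<0.
x=-1.62: |R|=1.1046
R=1: x+23/35x²=0 ⇒ x=−35/23=-1.5217; min R=1−1/(4·23/35)=0.6196>−1
Confirm numerically:
  x=-1.434: |R|=0.91732 <1
  x=-1.004: |R|=0.65841 <1
  x=-0.806: |R|=0.62090 <1
  x=-1.980: |R|=1.59626 >1
  x=-1.937: |R|=1.52858 >1
  x=-1.860: |R|=1.41345 >1
So |R|<1 on (-1.5217, 0).

(-1.5217,0); λ=-9 ⇒ h* = (35/23)/9 = 0.1691.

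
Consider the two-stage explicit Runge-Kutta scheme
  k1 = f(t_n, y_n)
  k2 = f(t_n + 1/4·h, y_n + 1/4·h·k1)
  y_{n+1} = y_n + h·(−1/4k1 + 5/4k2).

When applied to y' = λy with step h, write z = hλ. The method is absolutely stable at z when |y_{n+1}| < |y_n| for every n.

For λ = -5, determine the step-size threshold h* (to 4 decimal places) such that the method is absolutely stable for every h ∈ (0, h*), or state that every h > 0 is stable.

(-3.2000,0); λ=-5 ⇒ h* = (16/5)/5 = 0.6400.

With y'=λy (z=hλ):
  k1=λy_n ⇒ h·k1=z·y_n;  k2=λ(1+1/4z)y_n ⇒ h·k2=z(1+1/4z)y_n
  y_{n+1}/y_n = 1 − 1/4z + 5/4z(1+1/4z) = 1 + z + 5/16z²
  R(z) = 1 + z + 5/16z².

Solve |R(x)|<1 on ℝ⁻.
x=-1.34: |R|=0.2211
R=1: x+5/16x²=0 ⇒ x=−16/5=-3.2000; min R=1−1/(4·5/16)=0.2000>−1
Confirm numerically:
  x=-2.839: |R|=0.67973 <1
  x=-2.018: |R|=0.25460 <1
  x=-1.969: |R|=0.24255 <1
  x=-3.680: |R|=1.55200 >1
  x=-3.473: |R|=1.29629 >1
  x=-3.296: |R|=1.09888 >1
Interval (-3.2000, 0).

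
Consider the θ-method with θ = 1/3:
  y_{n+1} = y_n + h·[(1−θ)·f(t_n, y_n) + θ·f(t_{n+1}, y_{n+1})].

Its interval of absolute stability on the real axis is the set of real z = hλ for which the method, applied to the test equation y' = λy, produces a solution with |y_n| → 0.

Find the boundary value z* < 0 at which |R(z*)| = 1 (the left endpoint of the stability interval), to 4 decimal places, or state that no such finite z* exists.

With y'=λy (z=hλ):
  y_{n+1} = y_n + z·[2/3·y_n + 1/3·y_{n+1}] ⇒ (1 − 1/3z)y_{n+1} = (1 + 2/3z)y_n
  ⇒ R(z) = (1 + 2/3z)/(1 − 1/3z).

Solve |R(x)|<1 on ℝ⁻.
x=-1.15: |R|=0.1687
R=−1: 1+2/3x = −1+1/3x ⇒ -1/3x=2 ⇒ x=2/(-1/3)=-6.0000
Confirm numerically:
  x=-5.419: |R|=0.93099 <1
  x=-4.677: |R|=0.82767 <1
  x=-4.291: |R|=0.76560 <1
  x=-2.531: |R|=0.37281 <1
  x=-6.472: |R|=1.04983 >1
  x=-6.121: |R|=1.01327 >1
So |R|<1 on (-6.0000, 0).

left endpoint -6.0000.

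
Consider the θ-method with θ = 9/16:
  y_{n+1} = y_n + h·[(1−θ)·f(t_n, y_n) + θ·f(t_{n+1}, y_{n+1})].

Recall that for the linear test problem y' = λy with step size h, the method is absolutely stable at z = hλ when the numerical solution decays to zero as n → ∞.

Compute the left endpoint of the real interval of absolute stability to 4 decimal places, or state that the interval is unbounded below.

unbounded; (−∞, 0).

Test eqn y'=λy, z=hλ:
  y_{n+1} = y_n + z·[7/16·y_n + 9/16·y_{n+1}] ⇒ (1 − 9/16z)y_{n+1} = (1 + 7/16z)y_n
  Hence R(z) = (1 + 7/16z)/(1 − 9/16z).

Find x<0 with |R(x)|<1.
x=-1.74: |R|=0.1207
x=-2: |R|=0.0588
x=-10: |R|=0.5094
x=-100: |R|=0.7467
θ=9/16≥1/2 ⇒ |1+7/16x|<|1−9/16x| ∀x<0 ⇒ stable on all of ℝ⁻.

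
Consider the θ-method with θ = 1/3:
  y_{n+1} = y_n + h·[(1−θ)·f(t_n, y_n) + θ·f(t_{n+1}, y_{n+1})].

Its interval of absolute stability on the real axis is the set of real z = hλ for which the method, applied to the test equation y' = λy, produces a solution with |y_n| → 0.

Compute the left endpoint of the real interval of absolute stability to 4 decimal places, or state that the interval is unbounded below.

z* = -6.0000.

Set f=λy, z=hλ:
  y_{n+1} = y_n + z·[2/3·y_n + 1/3·y_{n+1}] ⇒ (1 − 1/3z)y_{n+1} = (1 + 2/3z)y_n
  so R(z) = (1 + 2/3z)/(1 − 1/3z).

Boundary: |R(x)|=1, x<0.
x=-1.45: |R|=0.0225
R=−1: 1+2/3x = −1+1/3x ⇒ -1/3x=2 ⇒ x=2/(-1/3)=-6.0000
Confirm numerically:
  x=-5.271: |R|=0.91186 <1
  x=-3.562: |R|=0.62847 <1
  x=-2.964: |R|=0.49095 <1
  x=-6.435: |R|=1.04610 >1
  x=-6.387: |R|=1.04123 >1
  x=-6.043: |R|=1.00476 >1
Stable set (-6.0000, 0).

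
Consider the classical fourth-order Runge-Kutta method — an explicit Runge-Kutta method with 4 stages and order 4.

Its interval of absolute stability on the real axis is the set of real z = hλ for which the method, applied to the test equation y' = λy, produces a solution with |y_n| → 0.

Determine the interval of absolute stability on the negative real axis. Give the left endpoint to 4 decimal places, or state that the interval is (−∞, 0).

z∈(-2.7853,0).

With y'=λy (z=hλ):
  order 4, 4-stage ⇒ R(z)=1+z+z^2/2+z^3/6+z^4/24
  (e.g. R(-1.17)=0.32559, |R|=0.32559)

Find x<0 with |R(x)|<1.
x=-1.17: |R|=0.3256
|R(-2.63)|=0.7900 |R(-2.55)|=0.6995 |R(-2.35)|=0.5190
Bisect:
  x_lo=-3.6769 |R|=3.4138  x_hi=-0.3834 |R|=0.6816
  mid=-2.03017 |R|=0.34385 →hi
  mid=-2.85354 |R|=1.10787 →lo
  mid=-2.44186 |R|=0.59420 →hi
  mid=-2.64770 |R|=0.81161 →hi
  mid=-2.75062 |R|=0.94897 →hi
  mid=-2.80208 |R|=1.02561 →lo
  mid=-2.77635 |R|=0.98660 →hi
  mid=-2.78922 |R|=1.00593 →lo
  ...
  [-2.78540,-2.78520] ⇒ x*=-2.7853
So |R|<1 on (-2.7853, 0).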